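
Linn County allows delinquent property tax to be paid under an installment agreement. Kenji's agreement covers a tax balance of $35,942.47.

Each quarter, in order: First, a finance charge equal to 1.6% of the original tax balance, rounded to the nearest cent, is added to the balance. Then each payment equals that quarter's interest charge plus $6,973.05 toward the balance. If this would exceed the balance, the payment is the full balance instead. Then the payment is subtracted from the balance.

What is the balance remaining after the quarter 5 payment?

Quarter 1: $35,942.47 +$575.08 interest = $36,517.55; pay $7,548.13 → $28,969.42
Quarter 2: $28,969.42 +$575.08 interest = $29,544.50; pay $7,548.13 → $21,996.37
Quarter 3: $21,996.37 +$575.08 interest = $22,571.45; pay $7,548.13 → $15,023.32
Quarter 4: $15,023.32 +$575.08 interest = $15,598.40; pay $7,548.13 → $8,050.27
Quarter 5: $8,050.27 +$575.08 interest = $8,625.35; pay $7,548.13 → $1,077.22

$1,077.22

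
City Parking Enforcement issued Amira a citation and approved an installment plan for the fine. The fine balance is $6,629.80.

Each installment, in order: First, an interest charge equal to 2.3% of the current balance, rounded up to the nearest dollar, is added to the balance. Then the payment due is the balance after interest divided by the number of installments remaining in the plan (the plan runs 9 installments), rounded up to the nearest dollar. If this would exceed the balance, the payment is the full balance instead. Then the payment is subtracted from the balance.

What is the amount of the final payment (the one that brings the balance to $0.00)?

$904.80

Installment 1: opening $6,629.80; interest $153.00 → $6,782.80; payment $754.00; balance $6,028.80
Installment 2: opening $6,028.80; interest $139.00 → $6,167.80; payment $771.00; balance $5,396.80
Installment 3: opening $5,396.80; interest $125.00 → $5,521.80; payment $789.00; balance $4,732.80
Installment 4: opening $4,732.80; interest $109.00 → $4,841.80; payment $807.00; balance $4,034.80
Installment 5: opening $4,034.80; interest $93.00 → $4,127.80; payment $826.00; balance $3,301.80
Installment 6: opening $3,301.80; interest $76.00 → $3,377.80; payment $845.00; balance $2,532.80
Installment 7: opening $2,532.80; interest $59.00 → $2,591.80; payment $864.00; balance $1,727.80
Installment 8: opening $1,727.80; interest $40.00 → $1,767.80; payment $884.00; balance $883.80
Installment 9: opening $883.80; interest $21.00 → $904.80; payment $904.80; balance $0.00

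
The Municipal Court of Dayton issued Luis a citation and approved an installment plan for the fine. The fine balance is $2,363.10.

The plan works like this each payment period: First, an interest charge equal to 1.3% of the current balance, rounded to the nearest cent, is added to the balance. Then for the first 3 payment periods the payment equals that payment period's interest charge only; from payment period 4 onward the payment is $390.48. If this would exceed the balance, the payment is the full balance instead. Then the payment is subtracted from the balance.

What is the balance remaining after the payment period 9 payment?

Payment period 1: opening $2,363.10; interest $30.72 → $2,393.82; payment $30.72; balance $2,363.10
Payment period 2: opening $2,363.10; interest $30.72 → $2,393.82; payment $30.72; balance $2,363.10
Payment period 3: opening $2,363.10; interest $30.72 → $2,393.82; payment $30.72; balance $2,363.10
Payment period 4: opening $2,363.10; interest $30.72 → $2,393.82; payment $390.48; balance $2,003.34
Payment period 5: opening $2,003.34; interest $26.04 → $2,029.38; payment $390.48; balance $1,638.90
Payment period 6: opening $1,638.90; interest $21.31 → $1,660.21; payment $390.48; balance $1,269.73
Payment period 7: opening $1,269.73; interest $16.51 → $1,286.24; payment $390.48; balance $895.76
Payment period 8: opening $895.76; interest $11.64 → $907.40; payment $390.48; balance $516.92
Payment period 9: opening $516.92; interest $6.72 → $523.64; payment $390.48; balance $133.16

$133.16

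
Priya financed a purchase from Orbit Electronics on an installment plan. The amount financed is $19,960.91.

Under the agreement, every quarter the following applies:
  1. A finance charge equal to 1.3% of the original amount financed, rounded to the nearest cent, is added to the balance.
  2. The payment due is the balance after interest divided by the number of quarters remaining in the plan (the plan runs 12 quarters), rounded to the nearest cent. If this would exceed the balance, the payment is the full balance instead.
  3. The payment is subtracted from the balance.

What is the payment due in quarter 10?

$2,079.43

Quarter 1: $19,960.91 +$259.49 interest = $20,220.40; pay $1,685.03 → $18,535.37
Quarter 2: $18,535.37 +$259.49 interest = $18,794.86; pay $1,708.62 → $17,086.24
Quarter 3: $17,086.24 +$259.49 interest = $17,345.73; pay $1,734.57 → $15,611.16
Quarter 4: $15,611.16 +$259.49 interest = $15,870.65; pay $1,763.41 → $14,107.24
Quarter 5: $14,107.24 +$259.49 interest = $14,366.73; pay $1,795.84 → $12,570.89
Quarter 6: $12,570.89 +$259.49 interest = $12,830.38; pay $1,832.91 → $10,997.47
Quarter 7: $10,997.47 +$259.49 interest = $11,256.96; pay $1,876.16 → $9,380.80
Quarter 8: $9,380.80 +$259.49 interest = $9,640.29; pay $1,928.06 → $7,712.23
Quarter 9: $7,712.23 +$259.49 interest = $7,971.72; pay $1,992.93 → $5,978.79
Quarter 10: $5,978.79 +$259.49 interest = $6,238.28; pay $2,079.43 → $4,158.85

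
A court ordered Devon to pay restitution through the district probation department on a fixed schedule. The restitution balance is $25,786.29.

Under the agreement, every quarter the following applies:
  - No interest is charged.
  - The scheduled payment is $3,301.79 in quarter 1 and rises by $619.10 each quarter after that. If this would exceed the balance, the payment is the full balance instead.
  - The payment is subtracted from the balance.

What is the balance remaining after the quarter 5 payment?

$3,086.34

Quarter 1: opening $25,786.29; payment $3,301.79; balance $22,484.50
Quarter 2: opening $22,484.50; payment $3,920.89; balance $18,563.61
Quarter 3: opening $18,563.61; payment $4,539.99; balance $14,023.62
Quarter 4: opening $14,023.62; payment $5,159.09; balance $8,864.53
Quarter 5: opening $8,864.53; payment $5,778.19; balance $3,086.34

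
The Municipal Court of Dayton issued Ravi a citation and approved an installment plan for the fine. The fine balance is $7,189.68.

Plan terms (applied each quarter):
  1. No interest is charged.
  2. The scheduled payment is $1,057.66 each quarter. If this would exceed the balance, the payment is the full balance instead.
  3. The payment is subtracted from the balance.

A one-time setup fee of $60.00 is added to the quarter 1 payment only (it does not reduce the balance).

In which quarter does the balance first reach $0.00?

# | Opening | Payment | Fee | End bal
1 | $7,189.68 | $1,057.66 | $60.00 | $6,132.02
2 | $6,132.02 | $1,057.66 | — | $5,074.36
3 | $5,074.36 | $1,057.66 | — | $4,016.70
4 | $4,016.70 | $1,057.66 | — | $2,959.04
5 | $2,959.04 | $1,057.66 | — | $1,901.38
6 | $1,901.38 | $1,057.66 | — | $843.72
7 | $843.72 | $843.72 | — | $0.00
Balance reaches $0.00 in quarter 7.

7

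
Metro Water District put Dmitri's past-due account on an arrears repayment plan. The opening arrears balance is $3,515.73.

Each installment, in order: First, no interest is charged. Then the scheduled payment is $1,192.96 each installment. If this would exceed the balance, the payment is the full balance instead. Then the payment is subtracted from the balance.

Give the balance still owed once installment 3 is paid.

$0.00

# | Opening | Payment | End bal
1 | $3,515.73 | $1,192.96 | $2,322.77
2 | $2,322.77 | $1,192.96 | $1,129.81
3 | $1,129.81 | $1,129.81 | $0.00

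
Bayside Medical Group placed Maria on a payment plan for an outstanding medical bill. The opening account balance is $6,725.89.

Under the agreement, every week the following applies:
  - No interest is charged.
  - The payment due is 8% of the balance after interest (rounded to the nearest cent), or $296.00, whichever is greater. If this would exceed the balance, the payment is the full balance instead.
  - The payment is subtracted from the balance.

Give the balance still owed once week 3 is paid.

$5,237.37

Week 1: $6,725.89 − $538.07 → $6,187.82
Week 2: $6,187.82 − $495.03 → $5,692.79
Week 3: $5,692.79 − $455.42 → $5,237.37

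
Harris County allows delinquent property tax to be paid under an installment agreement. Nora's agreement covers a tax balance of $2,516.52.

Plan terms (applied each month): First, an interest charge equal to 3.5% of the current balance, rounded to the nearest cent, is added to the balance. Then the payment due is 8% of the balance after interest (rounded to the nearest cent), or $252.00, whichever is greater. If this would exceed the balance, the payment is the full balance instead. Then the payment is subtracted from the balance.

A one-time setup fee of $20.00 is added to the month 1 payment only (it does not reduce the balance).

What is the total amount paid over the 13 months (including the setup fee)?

$3,171.25

# | Opening | Interest | Payment | Fee | End bal
1 | $2,516.52 | $88.08 | $252.00 | $20.00 | $2,352.60
2 | $2,352.60 | $82.34 | $252.00 | — | $2,182.94
3 | $2,182.94 | $76.40 | $252.00 | — | $2,007.34
4 | $2,007.34 | $70.26 | $252.00 | — | $1,825.60
5 | $1,825.60 | $63.90 | $252.00 | — | $1,637.50
6 | $1,637.50 | $57.31 | $252.00 | — | $1,442.81
7 | $1,442.81 | $50.50 | $252.00 | — | $1,241.31
8 | $1,241.31 | $43.45 | $252.00 | — | $1,032.76
9 | $1,032.76 | $36.15 | $252.00 | — | $816.91
10 | $816.91 | $28.59 | $252.00 | — | $593.50
11 | $593.50 | $20.77 | $252.00 | — | $362.27
12 | $362.27 | $12.68 | $252.00 | — | $122.95
13 | $122.95 | $4.30 | $127.25 | — | $0.00
Total paid: $3,171.25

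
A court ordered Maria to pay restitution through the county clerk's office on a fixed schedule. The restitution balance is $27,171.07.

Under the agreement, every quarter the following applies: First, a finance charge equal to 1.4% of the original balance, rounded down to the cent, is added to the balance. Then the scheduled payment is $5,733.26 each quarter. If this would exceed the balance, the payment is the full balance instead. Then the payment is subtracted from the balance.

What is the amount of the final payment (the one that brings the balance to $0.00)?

Quarter 1: $27,171.07 +$380.39 interest = $27,551.46; pay $5,733.26 → $21,818.20
Quarter 2: $21,818.20 +$380.39 interest = $22,198.59; pay $5,733.26 → $16,465.33
Quarter 3: $16,465.33 +$380.39 interest = $16,845.72; pay $5,733.26 → $11,112.46
Quarter 4: $11,112.46 +$380.39 interest = $11,492.85; pay $5,733.26 → $5,759.59
Quarter 5: $5,759.59 +$380.39 interest = $6,139.98; pay $5,733.26 → $406.72
Quarter 6: $406.72 +$380.39 interest = $787.11; pay $787.11 → $0.00

$787.11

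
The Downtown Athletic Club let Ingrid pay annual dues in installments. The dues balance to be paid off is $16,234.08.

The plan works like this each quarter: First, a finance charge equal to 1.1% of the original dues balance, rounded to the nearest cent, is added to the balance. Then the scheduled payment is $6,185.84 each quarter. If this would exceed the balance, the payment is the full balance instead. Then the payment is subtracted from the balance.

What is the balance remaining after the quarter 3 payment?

# | Opening | Interest | Payment | End bal
1 | $16,234.08 | $178.57 | $6,185.84 | $10,226.81
2 | $10,226.81 | $178.57 | $6,185.84 | $4,219.54
3 | $4,219.54 | $178.57 | $4,398.11 | $0.00

$0.00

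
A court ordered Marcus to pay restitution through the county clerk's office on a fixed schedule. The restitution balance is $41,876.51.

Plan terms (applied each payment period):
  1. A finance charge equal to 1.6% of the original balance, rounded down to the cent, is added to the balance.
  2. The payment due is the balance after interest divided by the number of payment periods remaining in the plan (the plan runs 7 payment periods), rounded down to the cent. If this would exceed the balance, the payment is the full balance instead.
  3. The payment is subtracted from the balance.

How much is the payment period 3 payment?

Payment period 1: opening $41,876.51; interest $670.02 → $42,546.53; payment $6,078.07; balance $36,468.46
Payment period 2: opening $36,468.46; interest $670.02 → $37,138.48; payment $6,189.74; balance $30,948.74
Payment period 3: opening $30,948.74; interest $670.02 → $31,618.76; payment $6,323.75; balance $25,295.01

$6,323.75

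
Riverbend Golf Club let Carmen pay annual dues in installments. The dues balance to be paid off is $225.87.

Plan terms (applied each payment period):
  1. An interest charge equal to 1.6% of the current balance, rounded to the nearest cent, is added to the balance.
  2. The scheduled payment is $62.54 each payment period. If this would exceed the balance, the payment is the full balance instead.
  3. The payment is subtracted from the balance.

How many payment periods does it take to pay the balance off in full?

4

# | Opening | Interest | Payment | End bal
1 | $225.87 | $3.61 | $62.54 | $166.94
2 | $166.94 | $2.67 | $62.54 | $107.07
3 | $107.07 | $1.71 | $62.54 | $46.24
4 | $46.24 | $0.74 | $46.98 | $0.00
Balance reaches $0.00 in payment period 4.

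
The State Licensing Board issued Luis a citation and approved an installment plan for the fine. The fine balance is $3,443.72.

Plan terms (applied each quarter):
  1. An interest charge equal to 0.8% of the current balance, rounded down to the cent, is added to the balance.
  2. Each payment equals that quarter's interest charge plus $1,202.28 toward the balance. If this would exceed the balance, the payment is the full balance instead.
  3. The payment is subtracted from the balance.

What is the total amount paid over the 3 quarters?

$3,497.50

# | Opening | Interest | Payment | End bal
1 | $3,443.72 | $27.54 | $1,229.82 | $2,241.44
2 | $2,241.44 | $17.93 | $1,220.21 | $1,039.16
3 | $1,039.16 | $8.31 | $1,047.47 | $0.00
Total paid: $3,497.50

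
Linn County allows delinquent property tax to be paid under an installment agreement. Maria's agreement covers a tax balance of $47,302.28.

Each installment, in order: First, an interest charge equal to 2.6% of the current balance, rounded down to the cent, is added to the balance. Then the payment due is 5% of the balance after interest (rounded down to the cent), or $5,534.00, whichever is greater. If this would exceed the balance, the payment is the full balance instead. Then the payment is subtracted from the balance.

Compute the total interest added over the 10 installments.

$6,897.15

Installment 1: opening $47,302.28; interest $1,229.85 → $48,532.13; payment $5,534.00; balance $42,998.13
Installment 2: opening $42,998.13; interest $1,117.95 → $44,116.08; payment $5,534.00; balance $38,582.08
Installment 3: opening $38,582.08; interest $1,003.13 → $39,585.21; payment $5,534.00; balance $34,051.21
Installment 4: opening $34,051.21; interest $885.33 → $34,936.54; payment $5,534.00; balance $29,402.54
Installment 5: opening $29,402.54; interest $764.46 → $30,167.00; payment $5,534.00; balance $24,633.00
Installment 6: opening $24,633.00; interest $640.45 → $25,273.45; payment $5,534.00; balance $19,739.45
Installment 7: opening $19,739.45; interest $513.22 → $20,252.67; payment $5,534.00; balance $14,718.67
Installment 8: opening $14,718.67; interest $382.68 → $15,101.35; payment $5,534.00; balance $9,567.35
Installment 9: opening $9,567.35; interest $248.75 → $9,816.10; payment $5,534.00; balance $4,282.10
Installment 10: opening $4,282.10; interest $111.33 → $4,393.43; payment $4,393.43; balance $0.00
Total interest: $1,229.85 + $1,117.95 + $1,003.13 + $885.33 + $764.46 + $640.45 + $513.22 + $382.68 + $248.75 + $111.33 = $6,897.15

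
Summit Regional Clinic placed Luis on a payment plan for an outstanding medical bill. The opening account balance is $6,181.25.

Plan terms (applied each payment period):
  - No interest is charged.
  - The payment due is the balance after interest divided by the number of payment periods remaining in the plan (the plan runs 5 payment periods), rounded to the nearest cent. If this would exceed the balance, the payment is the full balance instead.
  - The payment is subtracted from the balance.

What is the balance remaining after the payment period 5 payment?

$0.00

Payment period 1: opening $6,181.25; payment $1,236.25; balance $4,945.00
Payment period 2: opening $4,945.00; payment $1,236.25; balance $3,708.75
Payment period 3: opening $3,708.75; payment $1,236.25; balance $2,472.50
Payment period 4: opening $2,472.50; payment $1,236.25; balance $1,236.25
Payment period 5: opening $1,236.25; payment $1,236.25; balance $0.00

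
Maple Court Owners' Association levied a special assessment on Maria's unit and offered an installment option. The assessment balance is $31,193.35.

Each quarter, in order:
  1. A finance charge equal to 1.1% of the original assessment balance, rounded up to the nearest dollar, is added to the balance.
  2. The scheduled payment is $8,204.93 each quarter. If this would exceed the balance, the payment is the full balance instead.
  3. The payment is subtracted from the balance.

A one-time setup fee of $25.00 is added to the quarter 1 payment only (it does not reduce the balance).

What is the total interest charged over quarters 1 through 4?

$1,376.00

Quarter 1: opening $31,193.35; interest $344.00 → $31,537.35; payment $8,204.93 (+ $25.00 fee); balance $23,332.42
Quarter 2: opening $23,332.42; interest $344.00 → $23,676.42; payment $8,204.93; balance $15,471.49
Quarter 3: opening $15,471.49; interest $344.00 → $15,815.49; payment $8,204.93; balance $7,610.56
Quarter 4: opening $7,610.56; interest $344.00 → $7,954.56; payment $7,954.56; balance $0.00
Total interest: $344.00 + $344.00 + $344.00 + $344.00 = $1,376.00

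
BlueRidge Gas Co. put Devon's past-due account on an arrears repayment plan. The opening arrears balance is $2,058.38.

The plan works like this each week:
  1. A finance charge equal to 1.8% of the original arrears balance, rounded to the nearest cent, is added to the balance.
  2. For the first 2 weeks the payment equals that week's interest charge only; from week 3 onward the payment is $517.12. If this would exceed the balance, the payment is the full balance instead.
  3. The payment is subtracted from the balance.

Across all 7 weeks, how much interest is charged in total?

Week 1: $2,058.38 +$37.05 interest = $2,095.43; pay $37.05 → $2,058.38
Week 2: $2,058.38 +$37.05 interest = $2,095.43; pay $37.05 → $2,058.38
Week 3: $2,058.38 +$37.05 interest = $2,095.43; pay $517.12 → $1,578.31
Week 4: $1,578.31 +$37.05 interest = $1,615.36; pay $517.12 → $1,098.24
Week 5: $1,098.24 +$37.05 interest = $1,135.29; pay $517.12 → $618.17
Week 6: $618.17 +$37.05 interest = $655.22; pay $517.12 → $138.10
Week 7: $138.10 +$37.05 interest = $175.15; pay $175.15 → $0.00
Total interest: $37.05 + $37.05 + $37.05 + $37.05 + $37.05 + $37.05 + $37.05 = $259.35

$259.35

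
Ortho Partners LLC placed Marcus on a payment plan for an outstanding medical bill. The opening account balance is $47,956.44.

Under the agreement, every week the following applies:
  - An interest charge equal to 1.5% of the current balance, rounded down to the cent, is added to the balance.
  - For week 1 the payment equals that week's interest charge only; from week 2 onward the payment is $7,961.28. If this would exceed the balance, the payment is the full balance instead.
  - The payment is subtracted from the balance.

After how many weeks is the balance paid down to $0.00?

Week 1: opening $47,956.44; interest $719.34 → $48,675.78; payment $719.34; balance $47,956.44
Week 2: opening $47,956.44; interest $719.34 → $48,675.78; payment $7,961.28; balance $40,714.50
Week 3: opening $40,714.50; interest $610.71 → $41,325.21; payment $7,961.28; balance $33,363.93
Week 4: opening $33,363.93; interest $500.45 → $33,864.38; payment $7,961.28; balance $25,903.10
Week 5: opening $25,903.10; interest $388.54 → $26,291.64; payment $7,961.28; balance $18,330.36
Week 6: opening $18,330.36; interest $274.95 → $18,605.31; payment $7,961.28; balance $10,644.03
Week 7: opening $10,644.03; interest $159.66 → $10,803.69; payment $7,961.28; balance $2,842.41
Week 8: opening $2,842.41; interest $42.63 → $2,885.04; payment $2,885.04; balance $0.00
Balance reaches $0.00 in week 8.

8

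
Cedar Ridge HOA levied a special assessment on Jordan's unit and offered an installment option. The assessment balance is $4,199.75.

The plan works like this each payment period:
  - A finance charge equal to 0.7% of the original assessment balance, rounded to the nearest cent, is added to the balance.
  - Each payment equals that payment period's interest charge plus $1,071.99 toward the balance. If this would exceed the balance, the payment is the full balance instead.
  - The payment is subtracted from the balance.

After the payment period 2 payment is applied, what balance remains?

$2,055.77

Payment period 1: opening $4,199.75; interest $29.40 → $4,229.15; payment $1,101.39; balance $3,127.76
Payment period 2: opening $3,127.76; interest $29.40 → $3,157.16; payment $1,101.39; balance $2,055.77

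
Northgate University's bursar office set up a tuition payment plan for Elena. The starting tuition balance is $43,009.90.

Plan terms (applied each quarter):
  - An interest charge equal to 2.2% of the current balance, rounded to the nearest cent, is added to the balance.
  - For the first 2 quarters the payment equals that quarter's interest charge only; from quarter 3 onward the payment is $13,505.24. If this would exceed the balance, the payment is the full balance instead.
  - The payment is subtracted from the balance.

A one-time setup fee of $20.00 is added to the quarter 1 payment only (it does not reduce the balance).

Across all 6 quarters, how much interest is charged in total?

Quarter 1: opening $43,009.90; interest $946.22 → $43,956.12; payment $946.22 (+ $20.00 fee); balance $43,009.90
Quarter 2: opening $43,009.90; interest $946.22 → $43,956.12; payment $946.22; balance $43,009.90
Quarter 3: opening $43,009.90; interest $946.22 → $43,956.12; payment $13,505.24; balance $30,450.88
Quarter 4: opening $30,450.88; interest $669.92 → $31,120.80; payment $13,505.24; balance $17,615.56
Quarter 5: opening $17,615.56; interest $387.54 → $18,003.10; payment $13,505.24; balance $4,497.86
Quarter 6: opening $4,497.86; interest $98.95 → $4,596.81; payment $4,596.81; balance $0.00
Total interest: $946.22 + $946.22 + $946.22 + $669.92 + $387.54 + $98.95 = $3,995.07

$3,995.07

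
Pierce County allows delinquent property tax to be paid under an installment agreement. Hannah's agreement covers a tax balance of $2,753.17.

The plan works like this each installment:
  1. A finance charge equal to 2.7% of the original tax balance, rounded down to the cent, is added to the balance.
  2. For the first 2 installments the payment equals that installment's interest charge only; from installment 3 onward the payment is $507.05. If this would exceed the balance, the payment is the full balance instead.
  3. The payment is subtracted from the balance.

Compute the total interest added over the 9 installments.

$668.97

Installment 1: opening $2,753.17; interest $74.33 → $2,827.50; payment $74.33; balance $2,753.17
Installment 2: opening $2,753.17; interest $74.33 → $2,827.50; payment $74.33; balance $2,753.17
Installment 3: opening $2,753.17; interest $74.33 → $2,827.50; payment $507.05; balance $2,320.45
Installment 4: opening $2,320.45; interest $74.33 → $2,394.78; payment $507.05; balance $1,887.73
Installment 5: opening $1,887.73; interest $74.33 → $1,962.06; payment $507.05; balance $1,455.01
Installment 6: opening $1,455.01; interest $74.33 → $1,529.34; payment $507.05; balance $1,022.29
Installment 7: opening $1,022.29; interest $74.33 → $1,096.62; payment $507.05; balance $589.57
Installment 8: opening $589.57; interest $74.33 → $663.90; payment $507.05; balance $156.85
Installment 9: opening $156.85; interest $74.33 → $231.18; payment $231.18; balance $0.00
Total interest: $74.33 + $74.33 + $74.33 + $74.33 + $74.33 + $74.33 + $74.33 + $74.33 + $74.33 = $668.97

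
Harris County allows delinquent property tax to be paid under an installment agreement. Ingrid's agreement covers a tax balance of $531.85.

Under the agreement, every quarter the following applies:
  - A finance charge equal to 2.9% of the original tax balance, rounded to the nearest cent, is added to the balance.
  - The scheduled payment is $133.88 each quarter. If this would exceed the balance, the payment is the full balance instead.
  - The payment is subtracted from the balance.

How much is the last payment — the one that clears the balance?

$73.43

Quarter 1: $531.85 +$15.42 interest = $547.27; pay $133.88 → $413.39
Quarter 2: $413.39 +$15.42 interest = $428.81; pay $133.88 → $294.93
Quarter 3: $294.93 +$15.42 interest = $310.35; pay $133.88 → $176.47
Quarter 4: $176.47 +$15.42 interest = $191.89; pay $133.88 → $58.01
Quarter 5: $58.01 +$15.42 interest = $73.43; pay $73.43 → $0.00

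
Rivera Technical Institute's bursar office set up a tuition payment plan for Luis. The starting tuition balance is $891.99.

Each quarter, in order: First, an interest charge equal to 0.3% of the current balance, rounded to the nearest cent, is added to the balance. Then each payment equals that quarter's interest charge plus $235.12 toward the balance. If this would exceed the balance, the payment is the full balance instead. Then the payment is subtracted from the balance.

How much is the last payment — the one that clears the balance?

$187.19

# | Opening | Interest | Payment | End bal
1 | $891.99 | $2.68 | $237.80 | $656.87
2 | $656.87 | $1.97 | $237.09 | $421.75
3 | $421.75 | $1.27 | $236.39 | $186.63
4 | $186.63 | $0.56 | $187.19 | $0.00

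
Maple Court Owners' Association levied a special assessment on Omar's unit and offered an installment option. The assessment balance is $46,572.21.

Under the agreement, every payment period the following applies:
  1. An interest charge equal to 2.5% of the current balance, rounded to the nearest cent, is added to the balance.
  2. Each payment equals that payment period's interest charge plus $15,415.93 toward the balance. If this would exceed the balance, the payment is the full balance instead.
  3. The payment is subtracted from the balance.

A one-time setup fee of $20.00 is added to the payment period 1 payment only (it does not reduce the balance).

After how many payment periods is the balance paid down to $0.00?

4

Payment period 1: opening $46,572.21; interest $1,164.31 → $47,736.52; payment $16,580.24 (+ $20.00 fee); balance $31,156.28
Payment period 2: opening $31,156.28; interest $778.91 → $31,935.19; payment $16,194.84; balance $15,740.35
Payment period 3: opening $15,740.35; interest $393.51 → $16,133.86; payment $15,809.44; balance $324.42
Payment period 4: opening $324.42; interest $8.11 → $332.53; payment $332.53; balance $0.00
Balance reaches $0.00 in payment period 4.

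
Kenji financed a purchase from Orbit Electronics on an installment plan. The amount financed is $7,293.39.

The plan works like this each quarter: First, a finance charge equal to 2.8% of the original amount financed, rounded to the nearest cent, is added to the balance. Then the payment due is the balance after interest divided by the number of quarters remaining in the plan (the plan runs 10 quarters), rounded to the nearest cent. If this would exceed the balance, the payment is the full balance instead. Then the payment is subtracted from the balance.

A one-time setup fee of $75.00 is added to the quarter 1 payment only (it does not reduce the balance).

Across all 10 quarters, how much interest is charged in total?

Quarter 1: opening $7,293.39; interest $204.21 → $7,497.60; payment $749.76 (+ $75.00 fee); balance $6,747.84
Quarter 2: opening $6,747.84; interest $204.21 → $6,952.05; payment $772.45; balance $6,179.60
Quarter 3: opening $6,179.60; interest $204.21 → $6,383.81; payment $797.98; balance $5,585.83
Quarter 4: opening $5,585.83; interest $204.21 → $5,790.04; payment $827.15; balance $4,962.89
Quarter 5: opening $4,962.89; interest $204.21 → $5,167.10; payment $861.18; balance $4,305.92
Quarter 6: opening $4,305.92; interest $204.21 → $4,510.13; payment $902.03; balance $3,608.10
Quarter 7: opening $3,608.10; interest $204.21 → $3,812.31; payment $953.08; balance $2,859.23
Quarter 8: opening $2,859.23; interest $204.21 → $3,063.44; payment $1,021.15; balance $2,042.29
Quarter 9: opening $2,042.29; interest $204.21 → $2,246.50; payment $1,123.25; balance $1,123.25
Quarter 10: opening $1,123.25; interest $204.21 → $1,327.46; payment $1,327.46; balance $0.00
Total interest: $204.21 + $204.21 + $204.21 + $204.21 + $204.21 + $204.21 + $204.21 + $204.21 + $204.21 + $204.21 = $2,042.10

$2,042.10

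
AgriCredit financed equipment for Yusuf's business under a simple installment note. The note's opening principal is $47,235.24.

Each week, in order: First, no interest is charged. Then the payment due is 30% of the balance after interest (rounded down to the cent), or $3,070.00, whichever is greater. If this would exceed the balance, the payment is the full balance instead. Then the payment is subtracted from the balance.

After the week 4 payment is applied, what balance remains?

Week 1: opening $47,235.24; payment $14,170.57; balance $33,064.67
Week 2: opening $33,064.67; payment $9,919.40; balance $23,145.27
Week 3: opening $23,145.27; payment $6,943.58; balance $16,201.69
Week 4: opening $16,201.69; payment $4,860.50; balance $11,341.19

$11,341.19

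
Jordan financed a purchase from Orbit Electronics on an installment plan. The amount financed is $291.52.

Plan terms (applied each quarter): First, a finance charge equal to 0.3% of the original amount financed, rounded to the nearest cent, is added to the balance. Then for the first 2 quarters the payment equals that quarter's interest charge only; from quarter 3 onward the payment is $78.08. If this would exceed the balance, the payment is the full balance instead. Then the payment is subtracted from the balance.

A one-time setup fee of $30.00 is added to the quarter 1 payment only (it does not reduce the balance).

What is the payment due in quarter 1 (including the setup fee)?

$30.87

# | Opening | Interest | Payment | Fee | End bal
1 | $291.52 | $0.87 | $0.87 | $30.00 | $291.52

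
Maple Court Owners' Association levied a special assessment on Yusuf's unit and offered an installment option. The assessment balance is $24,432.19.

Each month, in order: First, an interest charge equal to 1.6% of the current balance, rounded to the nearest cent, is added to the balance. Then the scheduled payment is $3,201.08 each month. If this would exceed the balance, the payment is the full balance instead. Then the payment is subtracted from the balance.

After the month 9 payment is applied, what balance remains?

Month 1: $24,432.19 +$390.92 interest = $24,823.11; pay $3,201.08 → $21,622.03
Month 2: $21,622.03 +$345.95 interest = $21,967.98; pay $3,201.08 → $18,766.90
Month 3: $18,766.90 +$300.27 interest = $19,067.17; pay $3,201.08 → $15,866.09
Month 4: $15,866.09 +$253.86 interest = $16,119.95; pay $3,201.08 → $12,918.87
Month 5: $12,918.87 +$206.70 interest = $13,125.57; pay $3,201.08 → $9,924.49
Month 6: $9,924.49 +$158.79 interest = $10,083.28; pay $3,201.08 → $6,882.20
Month 7: $6,882.20 +$110.12 interest = $6,992.32; pay $3,201.08 → $3,791.24
Month 8: $3,791.24 +$60.66 interest = $3,851.90; pay $3,201.08 → $650.82
Month 9: $650.82 +$10.41 interest = $661.23; pay $661.23 → $0.00

$0.00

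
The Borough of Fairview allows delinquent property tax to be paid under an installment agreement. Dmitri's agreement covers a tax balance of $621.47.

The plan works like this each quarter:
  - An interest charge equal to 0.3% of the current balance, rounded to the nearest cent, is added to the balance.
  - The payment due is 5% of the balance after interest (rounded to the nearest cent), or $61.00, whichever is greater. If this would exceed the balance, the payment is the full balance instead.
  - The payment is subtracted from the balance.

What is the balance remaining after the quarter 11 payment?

# | Opening | Interest | Payment | End bal
1 | $621.47 | $1.86 | $61.00 | $562.33
2 | $562.33 | $1.69 | $61.00 | $503.02
3 | $503.02 | $1.51 | $61.00 | $443.53
4 | $443.53 | $1.33 | $61.00 | $383.86
5 | $383.86 | $1.15 | $61.00 | $324.01
6 | $324.01 | $0.97 | $61.00 | $263.98
7 | $263.98 | $0.79 | $61.00 | $203.77
8 | $203.77 | $0.61 | $61.00 | $143.38
9 | $143.38 | $0.43 | $61.00 | $82.81
10 | $82.81 | $0.25 | $61.00 | $22.06
11 | $22.06 | $0.07 | $22.13 | $0.00

$0.00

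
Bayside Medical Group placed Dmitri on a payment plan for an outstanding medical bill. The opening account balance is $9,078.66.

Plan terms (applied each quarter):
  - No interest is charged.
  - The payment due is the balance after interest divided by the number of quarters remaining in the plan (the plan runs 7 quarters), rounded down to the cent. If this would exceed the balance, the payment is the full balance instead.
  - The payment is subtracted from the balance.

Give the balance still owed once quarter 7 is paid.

# | Opening | Payment | End bal
1 | $9,078.66 | $1,296.95 | $7,781.71
2 | $7,781.71 | $1,296.95 | $6,484.76
3 | $6,484.76 | $1,296.95 | $5,187.81
4 | $5,187.81 | $1,296.95 | $3,890.86
5 | $3,890.86 | $1,296.95 | $2,593.91
6 | $2,593.91 | $1,296.95 | $1,296.96
7 | $1,296.96 | $1,296.96 | $0.00

$0.00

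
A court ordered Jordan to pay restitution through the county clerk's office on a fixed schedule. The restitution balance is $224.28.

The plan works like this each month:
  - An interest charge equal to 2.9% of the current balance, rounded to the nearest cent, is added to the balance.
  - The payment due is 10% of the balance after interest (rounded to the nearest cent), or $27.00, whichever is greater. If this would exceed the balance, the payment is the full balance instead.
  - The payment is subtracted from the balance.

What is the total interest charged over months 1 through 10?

Month 1: $224.28 +$6.50 interest = $230.78; pay $27.00 → $203.78
Month 2: $203.78 +$5.91 interest = $209.69; pay $27.00 → $182.69
Month 3: $182.69 +$5.30 interest = $187.99; pay $27.00 → $160.99
Month 4: $160.99 +$4.67 interest = $165.66; pay $27.00 → $138.66
Month 5: $138.66 +$4.02 interest = $142.68; pay $27.00 → $115.68
Month 6: $115.68 +$3.35 interest = $119.03; pay $27.00 → $92.03
Month 7: $92.03 +$2.67 interest = $94.70; pay $27.00 → $67.70
Month 8: $67.70 +$1.96 interest = $69.66; pay $27.00 → $42.66
Month 9: $42.66 +$1.24 interest = $43.90; pay $27.00 → $16.90
Month 10: $16.90 +$0.49 interest = $17.39; pay $17.39 → $0.00
Total interest: $6.50 + $5.91 + $5.30 + $4.67 + $4.02 + $3.35 + $2.67 + $1.96 + $1.24 + $0.49 = $36.11

$36.11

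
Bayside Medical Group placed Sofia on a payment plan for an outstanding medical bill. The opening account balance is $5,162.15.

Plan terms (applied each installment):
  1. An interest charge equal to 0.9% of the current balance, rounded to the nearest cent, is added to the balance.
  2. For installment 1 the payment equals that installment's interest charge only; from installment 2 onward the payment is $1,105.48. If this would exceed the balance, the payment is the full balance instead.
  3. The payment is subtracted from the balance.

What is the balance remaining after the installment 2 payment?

$4,103.13

Installment 1: $5,162.15 +$46.46 interest = $5,208.61; pay $46.46 → $5,162.15
Installment 2: $5,162.15 +$46.46 interest = $5,208.61; pay $1,105.48 → $4,103.13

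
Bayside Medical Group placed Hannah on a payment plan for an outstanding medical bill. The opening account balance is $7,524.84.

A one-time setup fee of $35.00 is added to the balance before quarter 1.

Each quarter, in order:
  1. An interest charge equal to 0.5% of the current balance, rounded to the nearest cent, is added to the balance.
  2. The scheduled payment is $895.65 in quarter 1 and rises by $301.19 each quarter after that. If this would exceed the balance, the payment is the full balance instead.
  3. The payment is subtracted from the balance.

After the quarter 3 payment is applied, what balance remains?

Quarter 1: $7,559.84 +$37.80 interest = $7,597.64; pay $895.65 → $6,701.99
Quarter 2: $6,701.99 +$33.51 interest = $6,735.50; pay $1,196.84 → $5,538.66
Quarter 3: $5,538.66 +$27.69 interest = $5,566.35; pay $1,498.03 → $4,068.32

$4,068.32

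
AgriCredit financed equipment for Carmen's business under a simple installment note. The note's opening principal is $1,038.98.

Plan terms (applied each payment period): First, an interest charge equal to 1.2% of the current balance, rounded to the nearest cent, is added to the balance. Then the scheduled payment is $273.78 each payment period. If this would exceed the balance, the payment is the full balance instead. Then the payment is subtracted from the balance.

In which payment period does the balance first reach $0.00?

4

# | Opening | Interest | Payment | End bal
1 | $1,038.98 | $12.47 | $273.78 | $777.67
2 | $777.67 | $9.33 | $273.78 | $513.22
3 | $513.22 | $6.16 | $273.78 | $245.60
4 | $245.60 | $2.95 | $248.55 | $0.00
Balance reaches $0.00 in payment period 4.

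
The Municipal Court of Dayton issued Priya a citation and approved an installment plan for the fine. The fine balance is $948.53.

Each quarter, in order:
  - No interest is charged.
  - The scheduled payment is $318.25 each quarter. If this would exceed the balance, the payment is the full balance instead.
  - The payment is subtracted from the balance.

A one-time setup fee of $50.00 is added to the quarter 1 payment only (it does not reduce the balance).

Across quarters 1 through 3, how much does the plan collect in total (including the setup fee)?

Quarter 1: opening $948.53; payment $318.25 (+ $50.00 fee); balance $630.28
Quarter 2: opening $630.28; payment $318.25; balance $312.03
Quarter 3: opening $312.03; payment $312.03; balance $0.00
Total paid: $998.53

$998.53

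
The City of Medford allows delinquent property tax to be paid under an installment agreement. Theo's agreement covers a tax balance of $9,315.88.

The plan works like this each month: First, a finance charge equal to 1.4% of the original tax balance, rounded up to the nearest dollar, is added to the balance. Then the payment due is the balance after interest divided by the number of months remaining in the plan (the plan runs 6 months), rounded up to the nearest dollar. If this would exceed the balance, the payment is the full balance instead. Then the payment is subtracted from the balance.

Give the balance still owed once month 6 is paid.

Month 1: opening $9,315.88; interest $131.00 → $9,446.88; payment $1,575.00; balance $7,871.88
Month 2: opening $7,871.88; interest $131.00 → $8,002.88; payment $1,601.00; balance $6,401.88
Month 3: opening $6,401.88; interest $131.00 → $6,532.88; payment $1,634.00; balance $4,898.88
Month 4: opening $4,898.88; interest $131.00 → $5,029.88; payment $1,677.00; balance $3,352.88
Month 5: opening $3,352.88; interest $131.00 → $3,483.88; payment $1,742.00; balance $1,741.88
Month 6: opening $1,741.88; interest $131.00 → $1,872.88; payment $1,872.88; balance $0.00

$0.00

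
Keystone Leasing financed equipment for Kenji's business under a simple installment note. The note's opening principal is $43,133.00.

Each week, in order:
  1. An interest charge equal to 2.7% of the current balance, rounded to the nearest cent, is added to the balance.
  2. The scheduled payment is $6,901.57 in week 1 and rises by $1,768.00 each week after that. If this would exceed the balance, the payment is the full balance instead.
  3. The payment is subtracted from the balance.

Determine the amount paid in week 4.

Week 1: opening $43,133.00; interest $1,164.59 → $44,297.59; payment $6,901.57; balance $37,396.02
Week 2: opening $37,396.02; interest $1,009.69 → $38,405.71; payment $8,669.57; balance $29,736.14
Week 3: opening $29,736.14; interest $802.88 → $30,539.02; payment $10,437.57; balance $20,101.45
Week 4: opening $20,101.45; interest $542.74 → $20,644.19; payment $12,205.57; balance $8,438.62

$12,205.57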